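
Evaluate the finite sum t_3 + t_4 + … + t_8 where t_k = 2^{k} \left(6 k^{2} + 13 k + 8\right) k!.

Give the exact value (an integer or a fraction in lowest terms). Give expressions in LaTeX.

Σ = 5388041712

t_(k+1)/t_k = 2*(6*k**3 + 31*k**2 + 52*k + 27)/(6*k**2 + 13*k + 8).
Factor: A=2*k + 2; B=1; C=k**2 + 13*k/6 + 4/3.
Key eq: (2*k + 2)·f(k+1) = (1)·f(k) + (k**2 + 13*k/6 + 4/3).
Degrees (1,0,2) ⇒ d ≤ 1.
Solve for f: f(k) = (3*k + 2)/6 (degree 1 ≤ 1).
Then R = B(k−1)f/C = (3*k + 2)/(6*k**2 + 13*k + 8), so s_k = R(k)·t_k = 2**k*(3*k + 2)*factorial(k).
Verify: 2**k*(6*k**2 + 13*k + 8)*factorial(k) matches t_k.
Sum = s_(9) − s_(3); s_(9) = 5388042240, s_(3) = 528 ⇒ 5388041712.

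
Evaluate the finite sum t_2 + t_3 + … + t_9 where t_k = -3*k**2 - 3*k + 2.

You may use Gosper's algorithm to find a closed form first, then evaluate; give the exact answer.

The ratio is (3*k**2 + 9*k + 4)/(3*k**2 + 3*k - 2).
Normal form (A,B,C) = (1, 1, k**2 + k - 2/3).
Solve (1)·f(k+1) − (1)·f(k) = k**2 + k - 2/3.
Bound: deg f ≤ 3.
Solving with deg f ≤ 3: f(k) = k*(k**2 - 3)/3.
R(k) = B(k−1)·f(k)/C(k) = k*(k**2 - 3)/(3*k**2 + 3*k - 2); s_k = R·t_k = k*(3 - k**2).
Check: Δs_k = -3*k**2 - 3*k + 2. ✓
Σ_(k=2)^(9) t_k = s_(10) − s_(2) = -970 − (-2) = -968.

Σ = -968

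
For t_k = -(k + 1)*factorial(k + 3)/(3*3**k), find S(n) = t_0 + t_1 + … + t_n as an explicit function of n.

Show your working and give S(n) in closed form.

The ratio is (k + 2)*(k + 4)/(3*(k + 1)).
Factor: A=k/3 + 4/3; B=1; C=k + 1.
Key eq: (k/3 + 4/3)·f(k+1) = (1)·f(k) + (k + 1).
Bound: deg f ≤ 0.
Solve for f: f(k) = 3 (degree 0 ≤ 0).
So s_k = (B(k−1)f/C)·t_k = (3/(k + 1))·t_k = -factorial(k + 3)/3**k.
Δs = -(k + 1)*factorial(k + 3)/(3*3**k), as required.
s_(n+1) = -3**(-n - 1)*factorial(n + 4) and s_(0) = -6, so S(n) = 6 - factorial(n + 4)/(3*3**n).

S(n) = 6 - factorial(n + 4)/(3*3**n)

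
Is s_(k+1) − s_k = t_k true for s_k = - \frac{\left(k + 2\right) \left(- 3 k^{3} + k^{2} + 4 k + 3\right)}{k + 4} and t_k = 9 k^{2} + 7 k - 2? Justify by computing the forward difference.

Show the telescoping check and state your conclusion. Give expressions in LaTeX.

s_(k+1) = (3*k**4 + 17*k**3 + 27*k**2 + 4*k - 15)/(k + 5)
s_(k+1) − s_k = (9*k**4 + 76*k**3 + 153*k**2 + 62*k - 30)/(k**2 + 9*k + 20)
(s_(k+1) − s_k) − t_k = 2*(-6*k**3 - 44*k**2 - 30*k + 5)/(k**2 + 9*k + 20)

Invalid: residual \frac{2 \left(- 6 k^{3} - 44 k^{2} - 30 k + 5\right)}{k^{2} + 9 k + 20} ≠ 0.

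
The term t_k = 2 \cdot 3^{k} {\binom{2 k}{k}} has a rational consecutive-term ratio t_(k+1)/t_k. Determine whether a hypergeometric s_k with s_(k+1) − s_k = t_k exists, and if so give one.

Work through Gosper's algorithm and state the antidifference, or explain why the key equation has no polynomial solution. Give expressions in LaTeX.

none (Gosper's algorithm certifies no s_k)

Compute t_(k+1)/t_k: get 6*(2*k + 1)/(k + 1).
Gosper form: A/B · C(k+1)/C(k) with A=12*k + 6, B=k + 1, C=1.
Key eq: (12*k + 6)·f(k+1) = (k)·f(k) + (1).
Bound: deg f ≤ -1.
deg f ≤ -1 is impossible — no certificate.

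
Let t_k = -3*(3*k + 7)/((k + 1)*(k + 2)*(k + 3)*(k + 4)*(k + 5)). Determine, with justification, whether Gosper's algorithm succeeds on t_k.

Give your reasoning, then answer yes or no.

Yes. s_k = k*(-k**2 - 8*k - 19)/(4*(k**3 + 8*k**2 + 19*k + 12)).

Step 1: r(k) = (k + 1)*(3*k + 10)/((k + 6)*(3*k + 7)).
Factor: A=k + 1; B=k + 6; C=k + 7/3.
Need (k + 1)·f(k+1) − (k + 5)·f(k) = k + 7/3.
Degrees (1,1,1) ⇒ d ≤ 4.
Solving with deg f ≤ 4: f(k) = k*(k + 2)*(k**2 + 8*k + 19)/36.
Then R = B(k−1)f/C = k*(k + 2)*(k + 5)*(k**2 + 8*k + 19)/(12*(3*k + 7)), so s_k = R(k)·t_k = k*(-k**2 - 8*k - 19)/(4*(k**3 + 8*k**2 + 19*k + 12)).
Δs = 3*(-3*k - 7)/(k**5 + 15*k**4 + 85*k**3 + 225*k**2 + 274*k + 120), as required.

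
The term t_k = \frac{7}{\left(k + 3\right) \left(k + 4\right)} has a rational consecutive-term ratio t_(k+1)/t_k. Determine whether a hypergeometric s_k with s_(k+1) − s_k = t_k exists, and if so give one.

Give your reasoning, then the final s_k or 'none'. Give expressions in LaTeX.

s_k = \frac{7 k}{3 \left(k + 3\right)}

Compute t_(k+1)/t_k: get (k + 3)/(k + 5).
A = k + 3, B = k + 5, C = 1.
f must satisfy (k + 3)·f(k+1) − (k + 4)·f(k) = 1.
From deg A=1, deg B=1, deg C=0: d=1.
Match coefficients ⇒ f(k) = k/3.
Get s_k = R·t_k = 7*k/(3*(k + 3)) with R(k) = B(k−1)f(k)/C(k) = k*(k + 4)/3.
Verify: 7/(k**2 + 7*k + 12) matches t_k.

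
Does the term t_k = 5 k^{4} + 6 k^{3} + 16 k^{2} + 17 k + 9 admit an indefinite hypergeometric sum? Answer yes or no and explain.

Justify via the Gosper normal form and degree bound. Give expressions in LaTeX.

Yes. s_k = k \left(k^{4} - k^{3} + 4 k^{2} + 2 k + 3\right).

Ratio r(k) = (5*k**4 + 26*k**3 + 64*k**2 + 87*k + 53)/(5*k**4 + 6*k**3 + 16*k**2 + 17*k + 9).
Take A(k)=1, B(k)=1, C(k)=k**4 + 6*k**3/5 + 16*k**2/5 + 17*k/5 + 9/5.
f must satisfy (1)·f(k+1) − (1)·f(k) = k**4 + 6*k**3/5 + 16*k**2/5 + 17*k/5 + 9/5.
d = 5 from the (0,0,4) case.
Coefficient equations give f(k) = k*(k**4 - k**3 + 4*k**2 + 2*k + 3)/5.
Certificate R = B(k−1)f/C = k*(k**4 - k**3 + 4*k**2 + 2*k + 3)/(5*k**4 + 6*k**3 + 16*k**2 + 17*k + 9) gives s_k = k*(k**4 - k**3 + 4*k**2 + 2*k + 3).
Check: Δs_k = 5*k**4 + 6*k**3 + 16*k**2 + 17*k + 9. ✓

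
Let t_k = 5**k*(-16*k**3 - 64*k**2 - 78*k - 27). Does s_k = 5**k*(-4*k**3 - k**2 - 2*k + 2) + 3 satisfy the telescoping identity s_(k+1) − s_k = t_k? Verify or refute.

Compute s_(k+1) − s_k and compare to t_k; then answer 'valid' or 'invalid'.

s_(k+1) = -5*5**k*(2*k + 4*(k + 1)**3 + (k + 1)**2) + 3
s_(k+1) − s_k = 5**k*(-16*k**3 - 64*k**2 - 78*k - 27)
(s_(k+1) − s_k) − t_k = 0

valid; difference matches t_k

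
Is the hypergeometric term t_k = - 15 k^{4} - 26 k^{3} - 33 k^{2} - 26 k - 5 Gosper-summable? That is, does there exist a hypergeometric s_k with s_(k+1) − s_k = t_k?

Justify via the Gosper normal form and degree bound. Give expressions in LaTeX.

t_(k+1)/t_k = (15*k**4 + 86*k**3 + 201*k**2 + 230*k + 105)/(15*k**4 + 26*k**3 + 33*k**2 + 26*k + 5).
Factor: A=1; B=1; C=k**4 + 26*k**3/15 + 11*k**2/5 + 26*k/15 + 1/3.
Solve (1)·f(k+1) − (1)·f(k) = k**4 + 26*k**3/15 + 11*k**2/5 + 26*k/15 + 1/3.
Bound: deg f ≤ 5.
Solving with deg f ≤ 5: f(k) = k*(3*k**4 - k**3 + 3*k**2 + 3*k - 3)/15.
So s_k = (B(k−1)f/C)·t_k = (k*(3*k**4 - k**3 + 3*k**2 + 3*k - 3)/(15*k**4 + 26*k**3 + 33*k**2 + 26*k + 5))·t_k = k*(-3*k**4 + k**3 - 3*k**2 - 3*k + 3).
s_(k+1) − s_k = -15*k**4 - 26*k**3 - 33*k**2 - 26*k - 5 = t_k.

Yes. s_k = k \left(- 3 k^{4} + k^{3} - 3 k^{2} - 3 k + 3\right).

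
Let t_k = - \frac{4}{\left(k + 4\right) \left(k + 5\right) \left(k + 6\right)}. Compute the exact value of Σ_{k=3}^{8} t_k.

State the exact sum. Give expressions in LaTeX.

t_(k+1)/t_k = (k + 4)/(k + 7).
A = k + 4, B = k + 7, C = 1.
Set up (k + 4)·f(k+1) − (k + 6)·f(k) − (1) = 0.
From deg A=1, deg B=1, deg C=0: d=2.
Match coefficients ⇒ f(k) = k*(k + 9)/40.
Get s_k = R·t_k = k*(-k - 9)/(10*(k + 4)*(k + 5)) with R(k) = B(k−1)f(k)/C(k) = k*(k + 6)*(k + 9)/40.
Verify: -4/(k**3 + 15*k**2 + 74*k + 120) matches t_k.
Σ_(k=3)^(8) t_k = s_(9) − s_(3) = -81/910 − (-9/140) = -9/364.

Σ = -9/364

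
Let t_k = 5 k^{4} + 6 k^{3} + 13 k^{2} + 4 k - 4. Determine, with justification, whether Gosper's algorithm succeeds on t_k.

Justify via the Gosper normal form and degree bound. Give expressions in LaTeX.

The ratio is (5*k**4 + 26*k**3 + 61*k**2 + 68*k + 24)/(5*k**4 + 6*k**3 + 13*k**2 + 4*k - 4).
Factor: A=1; B=1; C=k**4 + 6*k**3/5 + 13*k**2/5 + 4*k/5 - 4/5.
Solve (1)·f(k+1) − (1)·f(k) = k**4 + 6*k**3/5 + 13*k**2/5 + 4*k/5 - 4/5.
Degrees (0,0,4) ⇒ d ≤ 5.
Solve for f: f(k) = k*(k**4 - k**3 + 3*k**2 - 3*k - 4)/5 (degree 5 ≤ 5).
So s_k = (B(k−1)f/C)·t_k = (k*(k**4 - k**3 + 3*k**2 - 3*k - 4)/(5*k**4 + 6*k**3 + 13*k**2 + 4*k - 4))·t_k = k*(k**4 - k**3 + 3*k**2 - 3*k - 4).
Δs = 5*k**4 + 6*k**3 + 13*k**2 + 4*k - 4, as required.

Yes. s_k = k \left(k^{4} - k^{3} + 3 k^{2} - 3 k - 4\right).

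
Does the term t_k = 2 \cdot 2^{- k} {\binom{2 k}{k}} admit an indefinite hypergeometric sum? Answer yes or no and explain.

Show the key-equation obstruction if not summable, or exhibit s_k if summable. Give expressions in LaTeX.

No. Not Gosper-summable.

Ratio r(k) = (2*k + 1)/(k + 1).
Normal form (A,B,C) = (2*k + 1, k + 1, 1).
f must satisfy (2*k + 1)·f(k+1) − (k)·f(k) = 1.
From deg A=1, deg B=1, deg C=0: d=-1.
d = -1 < 0 ⇒ no nonzero polynomial f; not summable.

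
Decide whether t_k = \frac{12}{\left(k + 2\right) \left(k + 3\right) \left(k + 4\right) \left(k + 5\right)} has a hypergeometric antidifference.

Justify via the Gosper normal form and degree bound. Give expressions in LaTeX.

Step 1: r(k) = (k + 2)/(k + 6).
A = k + 2, B = k + 6, C = 1.
f must satisfy (k + 2)·f(k+1) − (k + 5)·f(k) = 1.
deg f ≤ 3 (via 1,1,0).
Solving with deg f ≤ 3: f(k) = k*(k**2 + 9*k + 26)/72.
So s_k = (B(k−1)f/C)·t_k = (k*(k + 5)*(k**2 + 9*k + 26)/72)·t_k = k*(k**2 + 9*k + 26)/(6*(k + 2)*(k + 3)*(k + 4)).
Verify: 12/(k**4 + 14*k**3 + 71*k**2 + 154*k + 120) matches t_k.

Yes. s_k = \frac{k \left(k^{2} + 9 k + 26\right)}{6 \left(k + 2\right) \left(k + 3\right) \left(k + 4\right)}.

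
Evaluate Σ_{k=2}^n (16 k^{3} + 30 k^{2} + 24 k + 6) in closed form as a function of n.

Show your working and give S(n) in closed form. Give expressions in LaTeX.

S(n) = 4 n^{4} + 18 n^{3} + 31 n^{2} + 23 n - 76

Ratio r(k) = (8*k**3 + 39*k**2 + 66*k + 38)/(8*k**3 + 15*k**2 + 12*k + 3).
So A=1 and B=1, with C=k**3 + 15*k**2/8 + 3*k/2 + 3/8.
Need (1)·f(k+1) − (1)·f(k) = k**3 + 15*k**2/8 + 3*k/2 + 3/8.
d = 4 from the (0,0,3) case.
Match coefficients ⇒ f(k) = k*(4*k**3 + 2*k**2 + k - 1)/16.
Get s_k = R·t_k = k*(4*k**3 + 2*k**2 + k - 1) with R(k) = B(k−1)f(k)/C(k) = k*(4*k**3 + 2*k**2 + k - 1)/(2*(8*k**3 + 15*k**2 + 12*k + 3)).
Δs = 16*k**3 + 30*k**2 + 24*k + 6, as required.
Evaluate: s_(n+1) = 4*n**4 + 18*n**3 + 31*n**2 + 23*n + 6; subtract s_(2) = 82 ⇒ S(n) = 4*n**4 + 18*n**3 + 31*n**2 + 23*n - 76.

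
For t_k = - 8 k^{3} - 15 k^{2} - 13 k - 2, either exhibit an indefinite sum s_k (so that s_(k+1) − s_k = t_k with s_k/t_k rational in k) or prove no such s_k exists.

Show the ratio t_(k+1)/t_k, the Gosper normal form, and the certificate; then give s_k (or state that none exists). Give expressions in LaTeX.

Ratio r(k) = (8*k**3 + 39*k**2 + 67*k + 38)/(8*k**3 + 15*k**2 + 13*k + 2).
Gosper form: A/B · C(k+1)/C(k) with A=1, B=1, C=k**3 + 15*k**2/8 + 13*k/8 + 1/4.
Need (1)·f(k+1) − (1)·f(k) = k**3 + 15*k**2/8 + 13*k/8 + 1/4.
From deg A=0, deg B=0, deg C=3: d=4.
Solve for f: f(k) = k*(2*k**3 + k**2 + k - 2)/8 (degree 4 ≤ 4).
R(k) = B(k−1)·f(k)/C(k) = k*(2*k**3 + k**2 + k - 2)/(8*k**3 + 15*k**2 + 13*k + 2); s_k = R·t_k = k*(-2*k**3 - k**2 - k + 2).
s_(k+1) − s_k = -8*k**3 - 15*k**2 - 13*k - 2 = t_k.

s_k = k \left(- 2 k^{3} - k^{2} - k + 2\right)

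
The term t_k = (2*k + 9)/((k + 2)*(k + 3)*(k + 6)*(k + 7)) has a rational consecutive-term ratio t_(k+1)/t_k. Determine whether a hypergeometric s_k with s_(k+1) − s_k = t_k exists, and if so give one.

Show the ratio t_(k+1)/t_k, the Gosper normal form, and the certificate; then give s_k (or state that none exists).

Ratio r(k) = (k + 2)*(k + 6)*(2*k + 11)/((k + 4)*(k + 8)*(2*k + 9)).
Gosper form: A/B · C(k+1)/C(k) with A=k + 2, B=k + 8, C=k**3 + 27*k**2/2 + 121*k/2 + 90.
Need (k + 2)·f(k+1) − (k + 7)·f(k) = k**3 + 27*k**2/2 + 121*k/2 + 90.
Degrees (1,1,3) ⇒ d ≤ 5.
A polynomial solution: f(k) = k*(k + 3)*(k + 4)*(k + 5)*(k + 8)/24.
Certificate R = B(k−1)f/C = k*(k + 3)*(k + 7)*(k + 8)/(12*(2*k + 9)) gives s_k = k*(k + 8)/(12*(k**2 + 8*k + 12)).
Δs = (2*k + 9)/(k**4 + 18*k**3 + 113*k**2 + 288*k + 252), as required.

s_k = k*(k + 8)/(12*(k**2 + 8*k + 12))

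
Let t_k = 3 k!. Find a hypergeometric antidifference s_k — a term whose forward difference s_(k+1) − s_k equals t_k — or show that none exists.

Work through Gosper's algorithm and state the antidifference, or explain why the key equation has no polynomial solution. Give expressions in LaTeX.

none — t_k is not Gosper-summable

r(k) = k + 1 after simplifying.
A = k + 1, B = 1, C = 1.
Need (k + 1)·f(k+1) − (1)·f(k) = 1.
Degrees (1,0,0) ⇒ d ≤ -1.
Negative degree bound (-1): no f exists, t_k not Gosper-summable.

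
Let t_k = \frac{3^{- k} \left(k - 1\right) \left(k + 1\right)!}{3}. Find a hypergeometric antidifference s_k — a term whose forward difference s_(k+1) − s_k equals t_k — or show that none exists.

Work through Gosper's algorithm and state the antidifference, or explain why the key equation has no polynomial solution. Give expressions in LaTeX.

t_(k+1)/t_k = k*(k + 2)/(3*(k - 1)).
Take A(k)=k/3 + 2/3, B(k)=1, C(k)=k - 1.
Key eq: (k/3 + 2/3)·f(k+1) = (1)·f(k) + (k - 1).
d = 0 from the (1,0,1) case.
Solve for f: f(k) = 3 (degree 0 ≤ 0).
Certificate R = B(k−1)f/C = 3/(k - 1) gives s_k = factorial(k + 1)/3**k.
s_(k+1) − s_k = (k - 1)*factorial(k + 1)/(3*3**k) = t_k.

s_k = 3^{- k} \left(k + 1\right)!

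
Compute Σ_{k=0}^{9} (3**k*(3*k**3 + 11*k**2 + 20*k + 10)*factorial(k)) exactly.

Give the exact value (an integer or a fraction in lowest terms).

The ratio is 3*(3*k**4 + 23*k**3 + 71*k**2 + 95*k + 44)/(3*k**3 + 11*k**2 + 20*k + 10).
So A=3*k + 3 and B=1, with C=k**3 + 11*k**2/3 + 20*k/3 + 10/3.
Need (3*k + 3)·f(k+1) − (1)·f(k) = k**3 + 11*k**2/3 + 20*k/3 + 10/3.
Degrees (1,0,3) ⇒ d ≤ 2.
Solve for f: f(k) = (k**2 + k + 2)/3 (degree 2 ≤ 2).
Get s_k = R·t_k = 3**k*(k**2 + k + 2)*factorial(k) with R(k) = B(k−1)f(k)/C(k) = (k**2 + k + 2)/(3*k**3 + 11*k**2 + 20*k + 10).
Verify: 3**k*(3*k**3 + 11*k**2 + 20*k + 10)*factorial(k) matches t_k.
Σ_(k=0)^(9) t_k = s_(10) − s_(0) = 23999025254400 − (2) = 23999025254398.

Σ = 23999025254398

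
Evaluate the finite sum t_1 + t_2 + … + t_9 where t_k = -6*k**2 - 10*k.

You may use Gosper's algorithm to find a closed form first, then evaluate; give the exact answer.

Σ = -2160

t_(k+1)/t_k = (3*k**2 + 11*k + 8)/(k*(3*k + 5)).
Gosper form: A/B · C(k+1)/C(k) with A=1, B=1, C=k**2 + 5*k/3.
Need (1)·f(k+1) − (1)·f(k) = k**2 + 5*k/3.
Bound: deg f ≤ 3.
A polynomial solution: f(k) = k*(k - 1)*(k + 2)/3.
R(k) = B(k−1)·f(k)/C(k) = (k - 1)*(k + 2)/(3*k + 5); s_k = R·t_k = 2*k*(-k**2 - k + 2).
Δs = 2*k*(-3*k - 5), as required.
Evaluate s at k=10 and k=1: -2160 and 0; difference -2160.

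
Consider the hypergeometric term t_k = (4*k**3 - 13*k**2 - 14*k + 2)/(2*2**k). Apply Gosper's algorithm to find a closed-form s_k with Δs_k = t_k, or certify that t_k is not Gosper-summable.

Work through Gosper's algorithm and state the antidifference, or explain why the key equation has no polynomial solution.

s_k = (-4*k**3 + k**2 + 4*k - 1)/2**k

Compute t_(k+1)/t_k: get (4*k**3 - k**2 - 28*k - 21)/(2*(4*k**3 - 13*k**2 - 14*k + 2)).
So A=1/2 and B=1, with C=k**3 - 13*k**2/4 - 7*k/2 + 1/2.
f must satisfy (1/2)·f(k+1) − (1)·f(k) = k**3 - 13*k**2/4 - 7*k/2 + 1/2.
Degrees (0,0,3) ⇒ d ≤ 3.
Solving with deg f ≤ 3: f(k) = -(k - 1)*(k + 1)*(4*k - 1)/2.
Get s_k = R·t_k = (-4*k**3 + k**2 + 4*k - 1)/2**k with R(k) = B(k−1)f(k)/C(k) = -2*(k - 1)*(k + 1)*(4*k - 1)/(4*k**3 - 13*k**2 - 14*k + 2).
Δs = (4*k**3 - 13*k**2 - 14*k + 2)/(2*2**k), as required.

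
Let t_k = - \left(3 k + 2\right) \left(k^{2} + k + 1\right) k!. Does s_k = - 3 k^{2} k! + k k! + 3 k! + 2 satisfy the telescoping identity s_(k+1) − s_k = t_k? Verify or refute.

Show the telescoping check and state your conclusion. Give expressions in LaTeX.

Valid — Δs_k = t_k.

s_(k+1) = -3*k**3*factorial(k) - 8*k**2*factorial(k) - 4*k*factorial(k) + factorial(k) + 2
s_(k+1) − s_k = -(3*k + 2)*(k**2 + k + 1)*factorial(k)
(s_(k+1) − s_k) − t_k = 0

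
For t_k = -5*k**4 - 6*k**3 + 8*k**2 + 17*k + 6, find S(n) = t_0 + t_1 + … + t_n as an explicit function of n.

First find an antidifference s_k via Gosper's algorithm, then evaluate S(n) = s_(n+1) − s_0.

The ratio is (5*k**4 + 26*k**3 + 40*k**2 + 5*k - 20)/(5*k**4 + 6*k**3 - 8*k**2 - 17*k - 6).
Normal form (A,B,C) = (1, 1, k**4 + 6*k**3/5 - 8*k**2/5 - 17*k/5 - 6/5).
Set up (1)·f(k+1) − (1)·f(k) − (k**4 + 6*k**3/5 - 8*k**2/5 - 17*k/5 - 6/5) = 0.
From deg A=0, deg B=0, deg C=4: d=5.
A polynomial solution: f(k) = k*(k**4 - k**3 - 4*k**2 - 3*k + 1)/5.
Certificate R = B(k−1)f/C = k*(k**4 - k**3 - 4*k**2 - 3*k + 1)/(5*k**4 + 6*k**3 - 8*k**2 - 17*k - 6) gives s_k = k*(-k**4 + k**3 + 4*k**2 + 3*k - 1).
Check: Δs_k = -5*k**4 - 6*k**3 + 8*k**2 + 17*k + 6. ✓
Telescope: S(n) = s_(n+1) − s_(0) = -n**5 - 4*n**4 - 2*n**3 + 11*n**2 + 16*n + 6 − (0) = -n**5 - 4*n**4 - 2*n**3 + 11*n**2 + 16*n + 6.

S(n) = -n**5 - 4*n**4 - 2*n**3 + 11*n**2 + 16*n + 6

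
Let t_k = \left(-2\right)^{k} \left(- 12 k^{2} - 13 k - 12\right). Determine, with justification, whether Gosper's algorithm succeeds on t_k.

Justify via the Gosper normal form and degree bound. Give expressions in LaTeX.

Yes. s_k = \left(-2\right)^{k} \left(4 k^{2} - k + 2\right).

r(k) = 2*(-12*k**2 - 37*k - 37)/(12*k**2 + 13*k + 12) after simplifying.
So A=-2 and B=1, with C=k**2 + 13*k/12 + 1.
f must satisfy (-2)·f(k+1) − (1)·f(k) = k**2 + 13*k/12 + 1.
d = 2 from the (0,0,2) case.
A polynomial solution: f(k) = -(4*k**2 - k + 2)/12.
Get s_k = R·t_k = (-2)**k*(4*k**2 - k + 2) with R(k) = B(k−1)f(k)/C(k) = -(4*k**2 - k + 2)/(12*k**2 + 13*k + 12).
s_(k+1) − s_k = (-2)**k*(-12*k**2 - 13*k - 12) = t_k.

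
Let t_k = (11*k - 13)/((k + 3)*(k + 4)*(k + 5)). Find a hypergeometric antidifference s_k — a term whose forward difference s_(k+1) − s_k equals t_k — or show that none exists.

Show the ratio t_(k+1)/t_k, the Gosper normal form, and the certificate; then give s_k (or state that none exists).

r(k) = (k + 3)*(11*k - 2)/((k + 6)*(11*k - 13)) after simplifying.
Normal form (A,B,C) = (k + 3, k + 6, k - 13/11).
Set up (k + 3)·f(k+1) − (k + 5)·f(k) − (k - 13/11) = 0.
d = 2 from the (1,1,1) case.
Solving with deg f ≤ 2: f(k) = k*(5*k - 31)/66.
Get s_k = R·t_k = k*(5*k - 31)/(6*(k + 3)*(k + 4)) with R(k) = B(k−1)f(k)/C(k) = k*(k + 5)*(5*k - 31)/(6*(11*k - 13)).
Verify: (11*k - 13)/(k**3 + 12*k**2 + 47*k + 60) matches t_k.

s_k = k*(5*k - 31)/(6*(k + 3)*(k + 4))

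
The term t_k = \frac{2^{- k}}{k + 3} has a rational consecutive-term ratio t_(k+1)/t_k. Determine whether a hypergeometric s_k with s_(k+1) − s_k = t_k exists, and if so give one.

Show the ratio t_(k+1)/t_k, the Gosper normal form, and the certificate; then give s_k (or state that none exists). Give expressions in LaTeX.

Compute t_(k+1)/t_k: get (k + 3)/(2*(k + 4)).
Gosper form: A/B · C(k+1)/C(k) with A=k/2 + 3/2, B=k + 4, C=1.
Need (k/2 + 3/2)·f(k+1) − (k + 3)·f(k) = 1.
Bound: deg f ≤ -1.
d = -1 < 0 ⇒ no nonzero polynomial f; not summable.

no hypergeometric antidifference exists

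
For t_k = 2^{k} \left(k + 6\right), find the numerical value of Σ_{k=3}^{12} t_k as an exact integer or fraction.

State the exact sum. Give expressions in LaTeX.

Σ = 139208

Step 1: r(k) = 2*(k + 7)/(k + 6).
Normal form (A,B,C) = (2, 1, k + 6).
f must satisfy (2)·f(k+1) − (1)·f(k) = k + 6.
deg f ≤ 1 (via 0,0,1).
Solving with deg f ≤ 1: f(k) = k + 4.
Then R = B(k−1)f/C = (k + 4)/(k + 6), so s_k = R(k)·t_k = 2**k*(k + 4).
Verify: 2**k*(k + 6) matches t_k.
Evaluate s at k=13 and k=3: 139264 and 56; difference 139208.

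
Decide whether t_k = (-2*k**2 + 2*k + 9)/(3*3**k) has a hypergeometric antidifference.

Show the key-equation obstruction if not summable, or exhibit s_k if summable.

Compute t_(k+1)/t_k: get (2*k**2 + 2*k - 9)/(3*(2*k**2 - 2*k - 9)).
Gosper form: A/B · C(k+1)/C(k) with A=1/3, B=1, C=k**2 - k - 9/2.
f must satisfy (1/3)·f(k+1) − (1)·f(k) = k**2 - k - 9/2.
d = 2 from the (0,0,2) case.
Solve for f: f(k) = -3*(k - 2)*(k + 2)/2 (degree 2 ≤ 2).
So s_k = (B(k−1)f/C)·t_k = (-3*(k - 2)*(k + 2)/(2*k**2 - 2*k - 9))·t_k = (k**2 - 4)/3**k.
s_(k+1) − s_k = (-2*k**2 + 2*k + 9)/(3*3**k) = t_k.

Yes. s_k = (k**2 - 4)/3**k.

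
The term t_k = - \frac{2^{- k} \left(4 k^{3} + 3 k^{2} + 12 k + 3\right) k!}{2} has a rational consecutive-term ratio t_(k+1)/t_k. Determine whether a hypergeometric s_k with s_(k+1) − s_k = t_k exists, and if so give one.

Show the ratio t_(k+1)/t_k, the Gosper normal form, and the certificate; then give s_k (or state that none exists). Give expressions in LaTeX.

Ratio r(k) = (4*k**4 + 19*k**3 + 45*k**2 + 52*k + 22)/(2*(4*k**3 + 3*k**2 + 12*k + 3)).
A = k/2 + 1/2, B = 1, C = k**3 + 3*k**2/4 + 3*k + 3/4.
Solve (k/2 + 1/2)·f(k+1) − (1)·f(k) = k**3 + 3*k**2/4 + 3*k + 3/4.
From deg A=1, deg B=0, deg C=3: d=2.
Match coefficients ⇒ f(k) = k*(4*k - 1)/2.
Then R = B(k−1)f/C = 2*k*(4*k - 1)/(4*k**3 + 3*k**2 + 12*k + 3), so s_k = R(k)·t_k = -k*(4*k - 1)*factorial(k)/2**k.
Δs = -(4*k**3 + 3*k**2 + 12*k + 3)*factorial(k)/(2*2**k), as required.

s_k = - 2^{- k} k \left(4 k - 1\right) k!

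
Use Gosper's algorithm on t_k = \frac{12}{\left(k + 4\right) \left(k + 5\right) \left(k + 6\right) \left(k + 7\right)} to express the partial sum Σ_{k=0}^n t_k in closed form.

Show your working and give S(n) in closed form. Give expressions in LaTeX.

S(n) = \frac{n^{3} + 18 n^{2} + 107 n + 90}{30 \left(n^{3} + 18 n^{2} + 107 n + 210\right)}

Compute t_(k+1)/t_k: get (k + 4)/(k + 8).
Take A(k)=k + 4, B(k)=k + 8, C(k)=1.
Set up (k + 4)·f(k+1) − (k + 7)·f(k) − (1) = 0.
Degrees (1,1,0) ⇒ d ≤ 3.
Match coefficients ⇒ f(k) = k*(k**2 + 15*k + 74)/360.
R(k) = B(k−1)·f(k)/C(k) = k*(k + 7)*(k**2 + 15*k + 74)/360; s_k = R·t_k = k*(k**2 + 15*k + 74)/(30*(k + 4)*(k + 5)*(k + 6)).
Δs = 12/(k**4 + 22*k**3 + 179*k**2 + 638*k + 840), as required.
Σ_(k=0)^n t_k = s_(n+1) − s_(0) = ((n**3 + 18*n**2 + 107*n + 90)/(30*(n**3 + 18*n**2 + 107*n + 210))) − (0), i.e. (n**3 + 18*n**2 + 107*n + 90)/(30*(n**3 + 18*n**2 + 107*n + 210)).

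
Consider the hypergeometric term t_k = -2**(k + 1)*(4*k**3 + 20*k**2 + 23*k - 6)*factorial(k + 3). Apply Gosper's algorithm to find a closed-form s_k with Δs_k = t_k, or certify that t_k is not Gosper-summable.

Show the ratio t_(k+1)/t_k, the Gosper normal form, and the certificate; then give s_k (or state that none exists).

s_k = 2**(k + 1)*(-2*k**2 + k + 2)*factorial(k + 3)

Ratio r(k) = 2*(4*k**4 + 48*k**3 + 203*k**2 + 341*k + 164)/(4*k**3 + 20*k**2 + 23*k - 6).
Factor: A=2*k + 8; B=1; C=k**3 + 5*k**2 + 23*k/4 - 3/2.
f must satisfy (2*k + 8)·f(k+1) − (1)·f(k) = k**3 + 5*k**2 + 23*k/4 - 3/2.
Degrees (1,0,3) ⇒ d ≤ 2.
A polynomial solution: f(k) = (2*k**2 - k - 2)/4.
Then R = B(k−1)f/C = (2*k**2 - k - 2)/(4*k**3 + 20*k**2 + 23*k - 6), so s_k = R(k)·t_k = 2**(k + 1)*(-2*k**2 + k + 2)*factorial(k + 3).
Verify: -2**(k + 1)*(4*k**3 + 20*k**2 + 23*k - 6)*factorial(k + 3) matches t_k.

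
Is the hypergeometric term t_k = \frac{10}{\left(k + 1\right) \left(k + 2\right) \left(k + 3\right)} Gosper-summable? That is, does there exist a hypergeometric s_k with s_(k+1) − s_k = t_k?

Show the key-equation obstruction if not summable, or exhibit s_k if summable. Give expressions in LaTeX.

Yes. s_k = \frac{5 k \left(k + 3\right)}{2 \left(k + 1\right) \left(k + 2\right)}.

Ratio r(k) = (k + 1)/(k + 4).
Factor: A=k + 1; B=k + 4; C=1.
Set up (k + 1)·f(k+1) − (k + 3)·f(k) − (1) = 0.
deg f ≤ 2 (via 1,1,0).
Solving with deg f ≤ 2: f(k) = k*(k + 3)/4.
R(k) = B(k−1)·f(k)/C(k) = k*(k + 3)**2/4; s_k = R·t_k = 5*k*(k + 3)/(2*(k + 1)*(k + 2)).
Verify: 10/(k**3 + 6*k**2 + 11*k + 6) matches t_k.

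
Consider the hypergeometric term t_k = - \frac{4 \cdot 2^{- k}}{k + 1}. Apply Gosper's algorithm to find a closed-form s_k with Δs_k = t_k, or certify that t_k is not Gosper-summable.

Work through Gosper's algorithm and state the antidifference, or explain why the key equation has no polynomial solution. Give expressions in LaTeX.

Compute t_(k+1)/t_k: get (k + 1)/(2*(k + 2)).
Gosper form: A/B · C(k+1)/C(k) with A=k/2 + 1/2, B=k + 2, C=1.
Solve (k/2 + 1/2)·f(k+1) − (k + 1)·f(k) = 1.
From deg A=1, deg B=1, deg C=0: d=-1.
Negative degree bound (-1): no f exists, t_k not Gosper-summable.

not Gosper-summable; s_k does not exist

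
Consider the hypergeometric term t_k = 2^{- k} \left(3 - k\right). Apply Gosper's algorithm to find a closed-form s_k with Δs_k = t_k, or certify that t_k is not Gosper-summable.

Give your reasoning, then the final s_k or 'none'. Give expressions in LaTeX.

t_(k+1)/t_k = (k - 2)/(2*(k - 3)).
So A=1/2 and B=1, with C=k - 3.
Solve (1/2)·f(k+1) − (1)·f(k) = k - 3.
d = 1 from the (0,0,1) case.
Solve for f: f(k) = -2*(k - 2) (degree 1 ≤ 1).
Then R = B(k−1)f/C = -2*(k - 2)/(k - 3), so s_k = R(k)·t_k = 2**(1 - k)*(k - 2).
Verify: (3 - k)/2**k matches t_k.

s_k = 2^{1 - k} \left(k - 2\right)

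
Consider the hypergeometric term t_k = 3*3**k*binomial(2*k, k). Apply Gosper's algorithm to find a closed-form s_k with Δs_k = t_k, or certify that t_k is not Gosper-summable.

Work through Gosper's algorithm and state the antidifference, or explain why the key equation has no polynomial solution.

none (Gosper's algorithm certifies no s_k)

Step 1: r(k) = 6*(2*k + 1)/(k + 1).
Factor: A=12*k + 6; B=k + 1; C=1.
Key eq: (12*k + 6)·f(k+1) = (k)·f(k) + (1).
d = -1 from the (1,1,0) case.
Bound -1 < 0, so the key equation has no polynomial solution.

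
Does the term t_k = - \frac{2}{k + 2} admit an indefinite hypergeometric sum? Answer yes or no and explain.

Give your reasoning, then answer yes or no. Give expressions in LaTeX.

Ratio r(k) = (k + 2)/(k + 3).
Gosper form: A/B · C(k+1)/C(k) with A=k + 2, B=k + 3, C=1.
Key eq: (k + 2)·f(k+1) = (k + 2)·f(k) + (1).
From deg A=1, deg B=1, deg C=0: d=0.
Generic f = c0 gives residual -1; -1 = 0 cannot hold, so t_k is not Gosper-summable.

No — the linear system for f has no solution.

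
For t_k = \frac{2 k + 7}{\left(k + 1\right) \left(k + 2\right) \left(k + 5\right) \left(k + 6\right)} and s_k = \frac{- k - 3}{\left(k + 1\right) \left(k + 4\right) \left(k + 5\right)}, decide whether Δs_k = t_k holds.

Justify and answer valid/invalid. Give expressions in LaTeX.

s_(k+1) = (-k - 4)/((k + 2)*(k + 5)*(k + 6))
s_(k+1) − s_k = 2*(k**2 + 6*k + 10)/(k**5 + 18*k**4 + 121*k**3 + 372*k**2 + 508*k + 240)
(s_(k+1) − s_k) − t_k = (-3*k - 8)/(k**5 + 18*k**4 + 121*k**3 + 372*k**2 + 508*k + 240)

Invalid: residual \frac{- 3 k - 8}{k^{5} + 18 k^{4} + 121 k^{3} + 372 k^{2} + 508 k + 240} ≠ 0.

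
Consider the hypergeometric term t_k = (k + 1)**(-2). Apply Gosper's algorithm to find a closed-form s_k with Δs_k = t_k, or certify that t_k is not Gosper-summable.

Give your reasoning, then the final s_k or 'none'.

The ratio is (k + 1)**2/(k + 2)**2.
Gosper form: A/B · C(k+1)/C(k) with A=k**2 + 2*k + 1, B=k**2 + 4*k + 4, C=1.
Key eq: (k**2 + 2*k + 1)·f(k+1) = (k**2 + 2*k + 1)·f(k) + (1).
From deg A=2, deg B=2, deg C=0: d=0.
Write f(k) = c0. Then LHS − RHS = -1, requiring -1 = 0: contradictory. No certificate.

not Gosper-summable; s_k does not exist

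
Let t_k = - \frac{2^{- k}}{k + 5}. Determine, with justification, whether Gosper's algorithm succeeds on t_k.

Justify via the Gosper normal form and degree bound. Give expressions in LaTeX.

No. Not Gosper-summable.

r(k) = (k + 5)/(2*(k + 6)) after simplifying.
Factor: A=k/2 + 5/2; B=k + 6; C=1.
Set up (k/2 + 5/2)·f(k+1) − (k + 5)·f(k) − (1) = 0.
From deg A=1, deg B=1, deg C=0: d=-1.
d = -1 < 0 ⇒ no nonzero polynomial f; not summable.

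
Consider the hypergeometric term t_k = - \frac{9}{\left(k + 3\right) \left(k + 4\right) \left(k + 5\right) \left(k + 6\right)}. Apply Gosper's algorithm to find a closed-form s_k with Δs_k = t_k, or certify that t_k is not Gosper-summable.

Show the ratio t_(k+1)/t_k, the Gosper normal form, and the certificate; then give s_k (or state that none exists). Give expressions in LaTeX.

The ratio is (k + 3)/(k + 7).
Normal form (A,B,C) = (k + 3, k + 7, 1).
Need (k + 3)·f(k+1) − (k + 6)·f(k) = 1.
deg f ≤ 3 (via 1,1,0).
Match coefficients ⇒ f(k) = k*(k**2 + 12*k + 47)/180.
Then R = B(k−1)f/C = k*(k + 6)*(k**2 + 12*k + 47)/180, so s_k = R(k)·t_k = k*(-k**2 - 12*k - 47)/(20*(k + 3)*(k + 4)*(k + 5)).
Δs = -9/(k**4 + 18*k**3 + 119*k**2 + 342*k + 360), as required.

s_k = \frac{k \left(- k^{2} - 12 k - 47\right)}{20 \left(k + 3\right) \left(k + 4\right) \left(k + 5\right)}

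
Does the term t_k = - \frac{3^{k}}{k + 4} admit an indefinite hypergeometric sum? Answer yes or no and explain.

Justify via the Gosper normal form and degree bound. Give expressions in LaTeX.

The ratio is 3*(k + 4)/(k + 5).
Take A(k)=3*k + 12, B(k)=k + 5, C(k)=1.
Set up (3*k + 12)·f(k+1) − (k + 4)·f(k) − (1) = 0.
Degrees (1,1,0) ⇒ d ≤ -1.
deg f ≤ -1 is impossible — no certificate.

No. Not Gosper-summable.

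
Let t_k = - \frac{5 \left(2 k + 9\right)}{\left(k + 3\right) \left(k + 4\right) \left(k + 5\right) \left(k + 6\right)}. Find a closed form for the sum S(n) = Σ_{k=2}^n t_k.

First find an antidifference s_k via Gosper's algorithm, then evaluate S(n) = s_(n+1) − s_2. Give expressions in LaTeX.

Step 1: r(k) = (k + 3)*(2*k + 11)/((k + 7)*(2*k + 9)).
So A=k + 3 and B=k + 7, with C=k + 9/2.
Set up (k + 3)·f(k+1) − (k + 6)·f(k) − (k + 9/2) = 0.
Degrees (1,1,1) ⇒ d ≤ 3.
Solve for f: f(k) = k*(k + 4)*(k + 8)/30 (degree 3 ≤ 3).
Get s_k = R·t_k = k*(-k - 8)/(3*(k**2 + 8*k + 15)) with R(k) = B(k−1)f(k)/C(k) = k*(k + 4)*(k + 6)*(k + 8)/(15*(2*k + 9)).
Check: Δs_k = 5*(-2*k - 9)/(k**4 + 18*k**3 + 119*k**2 + 342*k + 360). ✓
Evaluate: s_(n+1) = (-n**2 - 10*n - 9)/(3*(n**2 + 10*n + 24)); subtract s_(2) = -4/21 ⇒ S(n) = (-n**2 - 10*n + 11)/(7*(n**2 + 10*n + 24)).

S(n) = \frac{- n^{2} - 10 n + 11}{7 \left(n^{2} + 10 n + 24\right)}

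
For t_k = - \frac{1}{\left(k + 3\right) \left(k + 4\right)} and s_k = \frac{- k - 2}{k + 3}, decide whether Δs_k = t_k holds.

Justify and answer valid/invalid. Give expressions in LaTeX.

s_(k+1) = (-k - 3)/(k + 4)
s_(k+1) − s_k = -1/(k**2 + 7*k + 12)
(s_(k+1) − s_k) − t_k = 0

Valid — Δs_k = t_k.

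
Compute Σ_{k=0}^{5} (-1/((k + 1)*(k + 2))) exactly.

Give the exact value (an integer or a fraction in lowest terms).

Ratio r(k) = (k + 1)/(k + 3).
Take A(k)=k + 1, B(k)=k + 3, C(k)=1.
Key eq: (k + 1)·f(k+1) = (k + 2)·f(k) + (1).
deg f ≤ 1 (via 1,1,0).
Solving with deg f ≤ 1: f(k) = k.
Certificate R = B(k−1)f/C = k*(k + 2) gives s_k = -k/(k + 1).
Verify: -1/(k**2 + 3*k + 2) matches t_k.
Σ_(k=0)^(5) t_k = s_(6) − s_(0) = -6/7 − (0) = -6/7.

Σ = -6/7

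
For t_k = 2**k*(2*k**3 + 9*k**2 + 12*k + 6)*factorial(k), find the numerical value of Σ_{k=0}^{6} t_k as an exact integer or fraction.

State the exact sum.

Σ = 40642560

Ratio r(k) = 2*(2*k**4 + 17*k**3 + 51*k**2 + 65*k + 29)/(2*k**3 + 9*k**2 + 12*k + 6).
Normal form (A,B,C) = (2*k + 2, 1, k**3 + 9*k**2/2 + 6*k + 3).
Solve (2*k + 2)·f(k+1) − (1)·f(k) = k**3 + 9*k**2/2 + 6*k + 3.
deg f ≤ 2 (via 1,0,3).
Solve for f: f(k) = k*(k + 2)/2 (degree 2 ≤ 2).
So s_k = (B(k−1)f/C)·t_k = (k*(k + 2)/(2*k**3 + 9*k**2 + 12*k + 6))·t_k = 2**k*k*(k + 2)*factorial(k).
Δs = 2**k*(2*k**3 + 9*k**2 + 12*k + 6)*factorial(k), as required.
Evaluate s at k=7 and k=0: 40642560 and 0; difference 40642560.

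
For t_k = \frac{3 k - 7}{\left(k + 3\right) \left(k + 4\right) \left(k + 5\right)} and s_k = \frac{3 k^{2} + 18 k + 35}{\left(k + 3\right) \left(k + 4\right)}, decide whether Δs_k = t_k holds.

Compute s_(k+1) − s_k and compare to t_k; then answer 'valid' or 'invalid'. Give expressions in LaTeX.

s_(k+1) = (18*k + 3*(k + 1)**2 + 53)/((k + 4)*(k + 5))
s_(k+1) − s_k = (3*k - 7)/(k**3 + 12*k**2 + 47*k + 60)
(s_(k+1) − s_k) − t_k = 0

Valid — Δs_k = t_k.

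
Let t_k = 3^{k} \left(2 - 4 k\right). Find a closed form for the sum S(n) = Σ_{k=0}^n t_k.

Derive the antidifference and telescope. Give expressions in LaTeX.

Step 1: r(k) = 3*(2*k + 1)/(2*k - 1).
A = 3, B = 1, C = k - 1/2.
Key eq: (3)·f(k+1) = (1)·f(k) + (k - 1/2).
Degrees (0,0,1) ⇒ d ≤ 1.
A polynomial solution: f(k) = (k - 2)/2.
So s_k = (B(k−1)f/C)·t_k = ((k - 2)/(2*k - 1))·t_k = 2*3**k*(2 - k).
Verify: 3**k*(2 - 4*k) matches t_k.
Σ_(k=0)^n t_k = s_(n+1) − s_(0) = (6*3**n*(1 - n)) − (4), i.e. -6*3**n*n + 6*3**n - 4.

S(n) = - 6 \cdot 3^{n} n + 6 \cdot 3^{n} - 4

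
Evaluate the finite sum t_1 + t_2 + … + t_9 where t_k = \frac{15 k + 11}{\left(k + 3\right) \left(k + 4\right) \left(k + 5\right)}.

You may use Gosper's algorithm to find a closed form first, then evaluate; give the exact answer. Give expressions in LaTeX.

t_(k+1)/t_k = (k + 3)*(15*k + 26)/((k + 6)*(15*k + 11)).
Gosper form: A/B · C(k+1)/C(k) with A=k + 3, B=k + 6, C=k + 11/15.
Key eq: (k + 3)·f(k+1) = (k + 5)·f(k) + (k + 11/15).
d = 2 from the (1,1,1) case.
Coefficient equations give f(k) = k*(7*k + 4)/45.
Then R = B(k−1)f/C = k*(k + 5)*(7*k + 4)/(3*(15*k + 11)), so s_k = R(k)·t_k = k*(7*k + 4)/(3*(k + 3)*(k + 4)).
s_(k+1) − s_k = (15*k + 11)/(k**3 + 12*k**2 + 47*k + 60) = t_k.
Telescoping: Σ = s_(10) − s_(1) = 370/273 − (11/60) = 2133/1820.

Σ = 2133/1820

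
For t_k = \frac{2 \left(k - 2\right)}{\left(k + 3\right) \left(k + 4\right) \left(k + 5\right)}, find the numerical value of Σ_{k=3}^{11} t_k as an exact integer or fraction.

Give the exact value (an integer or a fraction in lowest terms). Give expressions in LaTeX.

Ratio r(k) = (k - 1)*(k + 3)/((k - 2)*(k + 6)).
Take A(k)=k + 3, B(k)=k + 6, C(k)=k - 2.
Set up (k + 3)·f(k+1) − (k + 5)·f(k) − (k - 2) = 0.
deg f ≤ 2 (via 1,1,1).
Coefficient equations give f(k) = k*(k - 17)/24.
R(k) = B(k−1)·f(k)/C(k) = k*(k - 17)*(k + 5)/(24*(k - 2)); s_k = R·t_k = k*(k - 17)/(12*(k + 3)*(k + 4)).
Δs = 2*(k - 2)/(k**3 + 12*k**2 + 47*k + 60), as required.
Telescoping: Σ = s_(12) − s_(3) = -1/48 − (-1/12) = 1/16.

Σ = 1/16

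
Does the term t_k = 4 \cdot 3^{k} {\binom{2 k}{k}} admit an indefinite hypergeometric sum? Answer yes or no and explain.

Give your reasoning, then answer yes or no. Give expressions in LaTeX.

No — key equation has no polynomial f.

Step 1: r(k) = 6*(2*k + 1)/(k + 1).
Normal form (A,B,C) = (12*k + 6, k + 1, 1).
Solve (12*k + 6)·f(k+1) − (k)·f(k) = 1.
d = -1 from the (1,1,0) case.
deg f ≤ -1 is impossible — no certificate.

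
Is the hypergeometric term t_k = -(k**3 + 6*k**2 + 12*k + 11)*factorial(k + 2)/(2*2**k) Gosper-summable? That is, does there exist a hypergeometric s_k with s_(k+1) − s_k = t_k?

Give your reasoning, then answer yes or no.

Yes. s_k = -(k**2 + 3*k - 1)*factorial(k + 2)/2**k.

Compute t_(k+1)/t_k: get (k**4 + 12*k**3 + 54*k**2 + 111*k + 90)/(2*(k**3 + 6*k**2 + 12*k + 11)).
Normal form (A,B,C) = (k/2 + 3/2, 1, k**3 + 6*k**2 + 12*k + 11).
Set up (k/2 + 3/2)·f(k+1) − (1)·f(k) − (k**3 + 6*k**2 + 12*k + 11) = 0.
Degrees (1,0,3) ⇒ d ≤ 2.
Solve for f: f(k) = 2*(k**2 + 3*k - 1) (degree 2 ≤ 2).
Certificate R = B(k−1)f/C = 2*(k**2 + 3*k - 1)/(k**3 + 6*k**2 + 12*k + 11) gives s_k = -(k**2 + 3*k - 1)*factorial(k + 2)/2**k.
Δs = -(k**3 + 6*k**2 + 12*k + 11)*factorial(k + 2)/(2*2**k), as required.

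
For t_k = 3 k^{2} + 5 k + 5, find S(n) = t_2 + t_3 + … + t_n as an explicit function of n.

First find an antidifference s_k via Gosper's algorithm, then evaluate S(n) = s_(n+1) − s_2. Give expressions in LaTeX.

r(k) = (3*k**2 + 11*k + 13)/(3*k**2 + 5*k + 5) after simplifying.
Normal form (A,B,C) = (1, 1, k**2 + 5*k/3 + 5/3).
Solve (1)·f(k+1) − (1)·f(k) = k**2 + 5*k/3 + 5/3.
Bound: deg f ≤ 3.
Solve for f: f(k) = k*(k**2 + k + 3)/3 (degree 3 ≤ 3).
Get s_k = R·t_k = k*(k**2 + k + 3) with R(k) = B(k−1)f(k)/C(k) = k*(k**2 + k + 3)/(3*k**2 + 5*k + 5).
s_(k+1) − s_k = 3*k**2 + 5*k + 5 = t_k.
s_(n+1) = n**3 + 4*n**2 + 8*n + 5 and s_(2) = 18, so S(n) = n**3 + 4*n**2 + 8*n - 13.

S(n) = n^{3} + 4 n^{2} + 8 n - 13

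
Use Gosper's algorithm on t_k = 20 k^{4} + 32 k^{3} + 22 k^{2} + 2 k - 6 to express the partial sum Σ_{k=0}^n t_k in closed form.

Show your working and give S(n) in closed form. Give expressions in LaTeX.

S(n) = 4 n^{5} + 18 n^{4} + 30 n^{3} + 20 n^{2} - 2 n - 6

Ratio r(k) = (10*k**4 + 56*k**3 + 119*k**2 + 111*k + 35)/(10*k**4 + 16*k**3 + 11*k**2 + k - 3).
Gosper form: A/B · C(k+1)/C(k) with A=1, B=1, C=k**4 + 8*k**3/5 + 11*k**2/10 + k/10 - 3/10.
Solve (1)·f(k+1) − (1)·f(k) = k**4 + 8*k**3/5 + 11*k**2/10 + k/10 - 3/10.
Degrees (0,0,4) ⇒ d ≤ 5.
A polynomial solution: f(k) = k*(2*k**4 - k**3 - k**2 - k - 2)/10.
Get s_k = R·t_k = 2*k*(2*k**4 - k**3 - k**2 - k - 2) with R(k) = B(k−1)f(k)/C(k) = k*(2*k**4 - k**3 - k**2 - k - 2)/(10*k**4 + 16*k**3 + 11*k**2 + k - 3).
Δs = 20*k**4 + 32*k**3 + 22*k**2 + 2*k - 6, as required.
Σ_(k=0)^n t_k = s_(n+1) − s_(0) = (4*n**5 + 18*n**4 + 30*n**3 + 20*n**2 - 2*n - 6) − (0), i.e. 4*n**5 + 18*n**4 + 30*n**3 + 20*n**2 - 2*n - 6.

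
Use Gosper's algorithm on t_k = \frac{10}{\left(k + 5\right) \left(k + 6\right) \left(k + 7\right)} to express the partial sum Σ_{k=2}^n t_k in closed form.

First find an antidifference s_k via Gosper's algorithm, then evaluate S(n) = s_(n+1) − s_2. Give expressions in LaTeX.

S(n) = \frac{5 \left(n^{2} + 13 n - 14\right)}{56 \left(n^{2} + 13 n + 42\right)}

Ratio r(k) = (k + 5)/(k + 8).
A = k + 5, B = k + 8, C = 1.
Need (k + 5)·f(k+1) − (k + 7)·f(k) = 1.
Degrees (1,1,0) ⇒ d ≤ 2.
Coefficient equations give f(k) = k*(k + 11)/60.
Get s_k = R·t_k = k*(k + 11)/(6*(k + 5)*(k + 6)) with R(k) = B(k−1)f(k)/C(k) = k*(k + 7)*(k + 11)/60.
Check: Δs_k = 10/(k**3 + 18*k**2 + 107*k + 210). ✓
s_(n+1) = (n**2 + 13*n + 12)/(6*(n**2 + 13*n + 42)) and s_(2) = 13/168, so S(n) = 5*(n**2 + 13*n - 14)/(56*(n**2 + 13*n + 42)).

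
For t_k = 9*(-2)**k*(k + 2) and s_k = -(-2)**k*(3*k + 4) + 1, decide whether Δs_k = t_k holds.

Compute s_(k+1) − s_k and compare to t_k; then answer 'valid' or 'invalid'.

s_(k+1) = 2*(-2)**k*(3*k + 7) + 1
s_(k+1) − s_k = 9*(-2)**k*(k + 2)
(s_(k+1) − s_k) − t_k = 0

valid; difference matches t_k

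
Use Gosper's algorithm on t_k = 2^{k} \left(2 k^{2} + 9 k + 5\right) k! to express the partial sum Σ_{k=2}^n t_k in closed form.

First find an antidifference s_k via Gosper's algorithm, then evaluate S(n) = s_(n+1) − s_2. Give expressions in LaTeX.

S(n) = 2 \cdot 2^{n} n^{2} n! + 10 \cdot 2^{n} n n! + 8 \cdot 2^{n} n! - 40

Ratio r(k) = 2*(2*k**3 + 15*k**2 + 29*k + 16)/(2*k**2 + 9*k + 5).
Take A(k)=2*k + 2, B(k)=1, C(k)=k**2 + 9*k/2 + 5/2.
Set up (2*k + 2)·f(k+1) − (1)·f(k) − (k**2 + 9*k/2 + 5/2) = 0.
Bound: deg f ≤ 1.
Solve for f: f(k) = (k + 3)/2 (degree 1 ≤ 1).
Then R = B(k−1)f/C = (k + 3)/(2*k**2 + 9*k + 5), so s_k = R(k)·t_k = 2**k*(k + 3)*factorial(k).
s_(k+1) − s_k = 2**k*(2*k**2 + 9*k + 5)*factorial(k) = t_k.
Telescope: S(n) = s_(n+1) − s_(2) = 2**(n + 1)*(n + 4)*factorial(n + 1) − (40) = 2*2**n*n**2*factorial(n) + 10*2**n*n*factorial(n) + 8*2**n*factorial(n) - 40.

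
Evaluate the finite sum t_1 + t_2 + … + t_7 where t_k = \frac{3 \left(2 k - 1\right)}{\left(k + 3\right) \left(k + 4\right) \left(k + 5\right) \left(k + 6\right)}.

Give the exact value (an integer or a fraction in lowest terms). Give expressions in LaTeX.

Σ = 7/264

t_(k+1)/t_k = (k + 3)*(2*k + 1)/((k + 7)*(2*k - 1)).
Take A(k)=k + 3, B(k)=k + 7, C(k)=k - 1/2.
Need (k + 3)·f(k+1) − (k + 6)·f(k) = k - 1/2.
From deg A=1, deg B=1, deg C=1: d=3.
A polynomial solution: f(k) = k*(k**2 + 12*k - 43)/180.
Certificate R = B(k−1)f/C = k*(k + 6)*(k**2 + 12*k - 43)/(90*(2*k - 1)) gives s_k = k*(k**2 + 12*k - 43)/(30*(k + 3)*(k + 4)*(k + 5)).
s_(k+1) − s_k = 3*(2*k - 1)/(k**4 + 18*k**3 + 119*k**2 + 342*k + 360) = t_k.
Sum = s_(8) − s_(1); s_(8) = 1/55, s_(1) = -1/120 ⇒ 7/264.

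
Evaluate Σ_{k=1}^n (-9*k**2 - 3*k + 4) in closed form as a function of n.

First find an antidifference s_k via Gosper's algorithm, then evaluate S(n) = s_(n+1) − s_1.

S(n) = n*(-3*n**2 - 6*n + 1)

Step 1: r(k) = (9*k**2 + 21*k + 8)/(9*k**2 + 3*k - 4).
A = 1, B = 1, C = k**2 + k/3 - 4/9.
Solve (1)·f(k+1) − (1)·f(k) = k**2 + k/3 - 4/9.
deg f ≤ 3 (via 0,0,2).
A polynomial solution: f(k) = k*(3*k**2 - 3*k - 4)/9.
R(k) = B(k−1)·f(k)/C(k) = k*(3*k**2 - 3*k - 4)/(9*k**2 + 3*k - 4); s_k = R·t_k = k*(-3*k**2 + 3*k + 4).
s_(k+1) − s_k = -9*k**2 - 3*k + 4 = t_k.
Telescope: S(n) = s_(n+1) − s_(1) = -3*n**3 - 6*n**2 + n + 4 − (4) = n*(-3*n**2 - 6*n + 1).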